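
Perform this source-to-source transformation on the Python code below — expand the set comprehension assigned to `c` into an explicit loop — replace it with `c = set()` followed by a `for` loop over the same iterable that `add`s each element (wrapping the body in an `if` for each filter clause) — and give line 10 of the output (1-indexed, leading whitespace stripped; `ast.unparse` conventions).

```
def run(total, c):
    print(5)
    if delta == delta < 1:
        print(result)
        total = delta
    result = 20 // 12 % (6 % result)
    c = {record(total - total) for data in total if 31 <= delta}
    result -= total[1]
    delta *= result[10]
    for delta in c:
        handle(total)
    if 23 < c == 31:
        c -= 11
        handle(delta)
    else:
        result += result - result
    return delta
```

Transformed code:
def run(total, c):
    print(5)
    if delta == delta < 1:
        print(result)
        total = delta
    result = 20 // 12 % (6 % result)
    c = set()
    for data in total:
        if 31 <= delta:
            c.add(record(total - total))
    result -= total[1]
    delta *= result[10]
    for delta in c:
        handle(total)
    if 23 < c == 31:
        c -= 11
        handle(delta)
    else:
        result += result - result
    return delta

c.add(record(total - total))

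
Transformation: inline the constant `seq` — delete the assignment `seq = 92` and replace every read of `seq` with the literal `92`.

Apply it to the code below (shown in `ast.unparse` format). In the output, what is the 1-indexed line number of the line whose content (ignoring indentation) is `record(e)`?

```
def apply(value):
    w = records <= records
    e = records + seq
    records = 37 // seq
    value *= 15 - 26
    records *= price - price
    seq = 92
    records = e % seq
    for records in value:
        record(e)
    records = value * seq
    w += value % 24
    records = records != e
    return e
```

9

Transformed code:
def apply(value):
    w = records <= records
    e = records + 92
    records = 37 // 92
    value *= 15 - 26
    records *= price - price
    records = e % 92
    for records in value:
        record(e)
    records = value * 92
    w += value % 24
    records = records != e
    return e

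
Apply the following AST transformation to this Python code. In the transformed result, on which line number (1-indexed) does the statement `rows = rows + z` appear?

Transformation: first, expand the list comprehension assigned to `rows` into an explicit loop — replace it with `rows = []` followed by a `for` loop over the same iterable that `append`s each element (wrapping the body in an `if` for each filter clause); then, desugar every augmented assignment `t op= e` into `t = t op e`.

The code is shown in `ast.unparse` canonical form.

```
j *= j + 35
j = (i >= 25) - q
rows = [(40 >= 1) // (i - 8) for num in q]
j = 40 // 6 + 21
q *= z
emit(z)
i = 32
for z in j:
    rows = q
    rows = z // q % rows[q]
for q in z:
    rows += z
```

14

Transformed code:
j = j * (j + 35)
j = (i >= 25) - q
rows = []
for num in q:
    rows.append((40 >= 1) // (i - 8))
j = 40 // 6 + 21
q = q * z
emit(z)
i = 32
for z in j:
    rows = q
    rows = z // q % rows[q]
for q in z:
    rows = rows + z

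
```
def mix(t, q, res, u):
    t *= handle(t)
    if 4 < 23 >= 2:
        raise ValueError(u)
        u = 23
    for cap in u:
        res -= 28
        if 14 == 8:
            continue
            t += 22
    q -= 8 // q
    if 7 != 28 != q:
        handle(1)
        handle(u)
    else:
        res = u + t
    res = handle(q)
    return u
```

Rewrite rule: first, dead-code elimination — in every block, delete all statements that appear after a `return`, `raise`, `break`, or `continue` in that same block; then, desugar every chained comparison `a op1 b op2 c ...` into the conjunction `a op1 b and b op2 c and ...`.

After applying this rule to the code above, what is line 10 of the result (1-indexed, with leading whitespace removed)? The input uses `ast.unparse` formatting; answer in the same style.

Transformed code:
def mix(t, q, res, u):
    t *= handle(t)
    if 4 < 23 and 23 >= 2:
        raise ValueError(u)
    for cap in u:
        res -= 28
        if 14 == 8:
            continue
    q -= 8 // q
    if 7 != 28 and 28 != q:
        handle(1)
        handle(u)
    else:
        res = u + t
    res = handle(q)
    return u

if 7 != 28 and 28 != q:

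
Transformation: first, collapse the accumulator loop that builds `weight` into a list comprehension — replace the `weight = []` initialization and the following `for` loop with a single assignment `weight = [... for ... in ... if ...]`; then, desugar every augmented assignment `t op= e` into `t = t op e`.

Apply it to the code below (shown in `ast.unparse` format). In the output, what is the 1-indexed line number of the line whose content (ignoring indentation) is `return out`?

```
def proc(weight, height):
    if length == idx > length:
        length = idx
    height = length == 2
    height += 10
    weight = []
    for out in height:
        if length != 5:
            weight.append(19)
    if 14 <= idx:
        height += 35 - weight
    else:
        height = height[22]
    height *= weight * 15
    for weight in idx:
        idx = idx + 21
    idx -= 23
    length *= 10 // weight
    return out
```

Transformed code:
def proc(weight, height):
    if length == idx > length:
        length = idx
    height = length == 2
    height = height + 10
    weight = [19 for out in height if length != 5]
    if 14 <= idx:
        height = height + (35 - weight)
    else:
        height = height[22]
    height = height * (weight * 15)
    for weight in idx:
        idx = idx + 21
    idx = idx - 23
    length = length * (10 // weight)
    return out

16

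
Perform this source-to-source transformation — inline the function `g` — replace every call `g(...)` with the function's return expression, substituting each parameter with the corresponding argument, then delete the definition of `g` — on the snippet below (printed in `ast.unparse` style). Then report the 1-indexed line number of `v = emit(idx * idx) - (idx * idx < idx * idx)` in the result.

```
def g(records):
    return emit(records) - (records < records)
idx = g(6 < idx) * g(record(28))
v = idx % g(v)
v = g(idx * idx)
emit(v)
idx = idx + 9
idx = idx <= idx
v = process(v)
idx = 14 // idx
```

Transformed code:
idx = (emit(6 < idx) - ((6 < idx) < (6 < idx))) * (emit(record(28)) - (record(28) < record(28)))
v = idx % (emit(v) - (v < v))
v = emit(idx * idx) - (idx * idx < idx * idx)
emit(v)
idx = idx + 9
idx = idx <= idx
v = process(v)
idx = 14 // idx

3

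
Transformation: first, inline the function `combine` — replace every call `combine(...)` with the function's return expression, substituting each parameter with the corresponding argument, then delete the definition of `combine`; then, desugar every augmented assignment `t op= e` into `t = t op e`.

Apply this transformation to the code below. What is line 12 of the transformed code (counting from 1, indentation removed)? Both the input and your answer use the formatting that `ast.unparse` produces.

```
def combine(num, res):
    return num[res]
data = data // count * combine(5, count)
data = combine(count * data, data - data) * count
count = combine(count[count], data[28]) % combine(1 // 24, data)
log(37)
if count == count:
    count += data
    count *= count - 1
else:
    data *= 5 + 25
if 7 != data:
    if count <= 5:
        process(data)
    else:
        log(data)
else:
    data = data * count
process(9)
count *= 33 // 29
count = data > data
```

process(data)

Transformed code:
data = data // count * 5[count]
data = (count * data)[data - data] * count
count = count[count][data[28]] % (1 // 24)[data]
log(37)
if count == count:
    count = count + data
    count = count * (count - 1)
else:
    data = data * (5 + 25)
if 7 != data:
    if count <= 5:
        process(data)
    else:
        log(data)
else:
    data = data * count
process(9)
count = count * (33 // 29)
count = data > data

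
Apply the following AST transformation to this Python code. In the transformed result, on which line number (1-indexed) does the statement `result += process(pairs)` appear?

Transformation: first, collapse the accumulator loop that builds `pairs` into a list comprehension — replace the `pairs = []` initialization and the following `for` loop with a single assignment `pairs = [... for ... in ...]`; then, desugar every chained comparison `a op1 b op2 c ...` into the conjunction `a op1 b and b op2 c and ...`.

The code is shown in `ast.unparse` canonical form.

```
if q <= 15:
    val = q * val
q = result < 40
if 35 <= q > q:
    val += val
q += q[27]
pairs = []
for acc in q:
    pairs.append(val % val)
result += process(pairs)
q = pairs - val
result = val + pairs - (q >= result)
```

8

Transformed code:
if q <= 15:
    val = q * val
q = result < 40
if 35 <= q and q > q:
    val += val
q += q[27]
pairs = [val % val for acc in q]
result += process(pairs)
q = pairs - val
result = val + pairs - (q >= result)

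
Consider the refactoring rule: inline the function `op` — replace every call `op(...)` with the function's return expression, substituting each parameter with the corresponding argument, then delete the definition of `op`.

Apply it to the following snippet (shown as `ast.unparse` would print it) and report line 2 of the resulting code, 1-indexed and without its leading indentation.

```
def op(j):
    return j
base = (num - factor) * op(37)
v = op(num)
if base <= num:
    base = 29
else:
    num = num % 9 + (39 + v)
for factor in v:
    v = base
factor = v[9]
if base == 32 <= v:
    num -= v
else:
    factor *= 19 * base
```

v = num

Transformed code:
base = (num - factor) * 37
v = num
if base <= num:
    base = 29
else:
    num = num % 9 + (39 + v)
for factor in v:
    v = base
factor = v[9]
if base == 32 <= v:
    num -= v
else:
    factor *= 19 * base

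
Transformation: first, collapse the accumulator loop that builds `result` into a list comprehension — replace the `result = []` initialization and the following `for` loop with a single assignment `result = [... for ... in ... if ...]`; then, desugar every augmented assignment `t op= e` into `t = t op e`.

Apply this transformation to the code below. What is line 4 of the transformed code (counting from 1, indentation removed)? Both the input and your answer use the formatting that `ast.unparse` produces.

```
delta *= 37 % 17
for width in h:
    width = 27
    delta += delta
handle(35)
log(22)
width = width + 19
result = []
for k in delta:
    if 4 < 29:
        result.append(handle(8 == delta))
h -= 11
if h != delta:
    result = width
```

Transformed code:
delta = delta * (37 % 17)
for width in h:
    width = 27
    delta = delta + delta
handle(35)
log(22)
width = width + 19
result = [handle(8 == delta) for k in delta if 4 < 29]
h = h - 11
if h != delta:
    result = width

delta = delta + delta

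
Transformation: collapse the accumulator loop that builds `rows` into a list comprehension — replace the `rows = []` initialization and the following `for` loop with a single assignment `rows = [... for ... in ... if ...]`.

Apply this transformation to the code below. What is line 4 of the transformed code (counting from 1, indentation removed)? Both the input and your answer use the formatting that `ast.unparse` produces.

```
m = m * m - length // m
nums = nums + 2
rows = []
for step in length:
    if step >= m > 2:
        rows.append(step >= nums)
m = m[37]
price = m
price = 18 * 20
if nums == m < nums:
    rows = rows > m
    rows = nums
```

m = m[37]

Transformed code:
m = m * m - length // m
nums = nums + 2
rows = [step >= nums for step in length if step >= m > 2]
m = m[37]
price = m
price = 18 * 20
if nums == m < nums:
    rows = rows > m
    rows = nums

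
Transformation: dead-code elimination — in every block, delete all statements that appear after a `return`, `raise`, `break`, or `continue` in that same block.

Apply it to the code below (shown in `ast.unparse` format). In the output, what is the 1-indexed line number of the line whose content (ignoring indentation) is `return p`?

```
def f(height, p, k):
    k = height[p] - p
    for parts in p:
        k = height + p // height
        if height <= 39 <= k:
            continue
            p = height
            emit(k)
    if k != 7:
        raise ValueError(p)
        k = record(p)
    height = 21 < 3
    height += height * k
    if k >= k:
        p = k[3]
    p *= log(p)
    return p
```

Transformed code:
def f(height, p, k):
    k = height[p] - p
    for parts in p:
        k = height + p // height
        if height <= 39 <= k:
            continue
    if k != 7:
        raise ValueError(p)
    height = 21 < 3
    height += height * k
    if k >= k:
        p = k[3]
    p *= log(p)
    return p

14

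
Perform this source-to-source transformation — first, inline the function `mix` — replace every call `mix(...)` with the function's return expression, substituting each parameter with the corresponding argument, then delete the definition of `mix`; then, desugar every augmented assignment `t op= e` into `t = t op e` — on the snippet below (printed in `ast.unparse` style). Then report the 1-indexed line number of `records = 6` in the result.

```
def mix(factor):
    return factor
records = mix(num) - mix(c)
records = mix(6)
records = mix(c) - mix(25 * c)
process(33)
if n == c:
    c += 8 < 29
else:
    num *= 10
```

2

Transformed code:
records = num - c
records = 6
records = c - 25 * c
process(33)
if n == c:
    c = c + (8 < 29)
else:
    num = num * 10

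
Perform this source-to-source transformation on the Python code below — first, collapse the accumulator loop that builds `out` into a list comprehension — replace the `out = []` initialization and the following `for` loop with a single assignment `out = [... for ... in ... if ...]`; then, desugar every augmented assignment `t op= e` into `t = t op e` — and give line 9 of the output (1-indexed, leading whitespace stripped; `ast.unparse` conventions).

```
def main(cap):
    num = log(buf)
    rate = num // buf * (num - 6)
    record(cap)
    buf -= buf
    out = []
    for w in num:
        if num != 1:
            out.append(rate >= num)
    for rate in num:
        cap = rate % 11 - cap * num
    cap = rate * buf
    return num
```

Transformed code:
def main(cap):
    num = log(buf)
    rate = num // buf * (num - 6)
    record(cap)
    buf = buf - buf
    out = [rate >= num for w in num if num != 1]
    for rate in num:
        cap = rate % 11 - cap * num
    cap = rate * buf
    return num

cap = rate * buf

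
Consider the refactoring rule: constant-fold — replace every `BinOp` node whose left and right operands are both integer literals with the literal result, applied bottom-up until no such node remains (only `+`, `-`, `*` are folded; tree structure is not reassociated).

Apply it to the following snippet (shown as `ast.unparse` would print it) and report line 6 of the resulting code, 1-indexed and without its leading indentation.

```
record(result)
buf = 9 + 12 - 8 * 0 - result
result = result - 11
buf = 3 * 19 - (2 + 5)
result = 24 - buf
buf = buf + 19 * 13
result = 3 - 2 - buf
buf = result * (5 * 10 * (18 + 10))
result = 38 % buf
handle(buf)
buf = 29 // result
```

Transformed code:
record(result)
buf = 21 - result
result = result - 11
buf = 50
result = 24 - buf
buf = buf + 247
result = 1 - buf
buf = result * 1400
result = 38 % buf
handle(buf)
buf = 29 // result

buf = buf + 247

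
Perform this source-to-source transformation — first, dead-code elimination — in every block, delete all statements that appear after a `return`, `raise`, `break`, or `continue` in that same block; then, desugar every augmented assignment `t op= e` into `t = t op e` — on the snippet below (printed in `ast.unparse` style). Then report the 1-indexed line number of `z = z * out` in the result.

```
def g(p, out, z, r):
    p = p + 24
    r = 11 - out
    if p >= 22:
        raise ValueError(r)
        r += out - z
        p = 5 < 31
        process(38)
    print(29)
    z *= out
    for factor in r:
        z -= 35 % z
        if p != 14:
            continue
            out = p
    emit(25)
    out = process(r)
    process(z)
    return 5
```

Transformed code:
def g(p, out, z, r):
    p = p + 24
    r = 11 - out
    if p >= 22:
        raise ValueError(r)
    print(29)
    z = z * out
    for factor in r:
        z = z - 35 % z
        if p != 14:
            continue
    emit(25)
    out = process(r)
    process(z)
    return 5

7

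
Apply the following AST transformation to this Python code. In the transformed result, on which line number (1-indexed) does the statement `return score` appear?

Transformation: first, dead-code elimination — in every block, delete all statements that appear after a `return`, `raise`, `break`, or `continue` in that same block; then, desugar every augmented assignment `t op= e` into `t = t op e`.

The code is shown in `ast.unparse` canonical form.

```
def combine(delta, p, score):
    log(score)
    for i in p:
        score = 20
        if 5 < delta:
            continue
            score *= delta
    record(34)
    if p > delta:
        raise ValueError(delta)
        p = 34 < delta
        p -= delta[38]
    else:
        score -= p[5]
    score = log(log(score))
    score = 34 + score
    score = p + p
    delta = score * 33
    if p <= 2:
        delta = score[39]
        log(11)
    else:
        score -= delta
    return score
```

21

Transformed code:
def combine(delta, p, score):
    log(score)
    for i in p:
        score = 20
        if 5 < delta:
            continue
    record(34)
    if p > delta:
        raise ValueError(delta)
    else:
        score = score - p[5]
    score = log(log(score))
    score = 34 + score
    score = p + p
    delta = score * 33
    if p <= 2:
        delta = score[39]
        log(11)
    else:
        score = score - delta
    return score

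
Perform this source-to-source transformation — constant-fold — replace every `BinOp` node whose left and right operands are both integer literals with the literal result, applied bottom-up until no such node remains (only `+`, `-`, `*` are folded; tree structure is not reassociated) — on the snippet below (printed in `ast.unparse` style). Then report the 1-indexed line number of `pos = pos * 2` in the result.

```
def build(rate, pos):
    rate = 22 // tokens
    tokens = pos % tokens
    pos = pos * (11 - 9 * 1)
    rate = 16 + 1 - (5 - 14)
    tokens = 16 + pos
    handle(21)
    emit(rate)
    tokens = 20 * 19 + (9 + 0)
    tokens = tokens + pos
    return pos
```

4

Transformed code:
def build(rate, pos):
    rate = 22 // tokens
    tokens = pos % tokens
    pos = pos * 2
    rate = 26
    tokens = 16 + pos
    handle(21)
    emit(rate)
    tokens = 389
    tokens = tokens + pos
    return pos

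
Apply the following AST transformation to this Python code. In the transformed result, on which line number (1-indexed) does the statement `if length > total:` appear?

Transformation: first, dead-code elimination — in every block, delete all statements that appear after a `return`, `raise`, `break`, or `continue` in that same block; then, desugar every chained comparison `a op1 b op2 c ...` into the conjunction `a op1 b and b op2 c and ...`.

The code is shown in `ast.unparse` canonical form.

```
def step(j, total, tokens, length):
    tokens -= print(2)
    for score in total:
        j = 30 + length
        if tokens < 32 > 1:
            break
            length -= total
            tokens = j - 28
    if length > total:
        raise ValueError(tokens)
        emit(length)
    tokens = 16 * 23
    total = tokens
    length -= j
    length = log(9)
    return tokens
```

7

Transformed code:
def step(j, total, tokens, length):
    tokens -= print(2)
    for score in total:
        j = 30 + length
        if tokens < 32 and 32 > 1:
            break
    if length > total:
        raise ValueError(tokens)
    tokens = 16 * 23
    total = tokens
    length -= j
    length = log(9)
    return tokens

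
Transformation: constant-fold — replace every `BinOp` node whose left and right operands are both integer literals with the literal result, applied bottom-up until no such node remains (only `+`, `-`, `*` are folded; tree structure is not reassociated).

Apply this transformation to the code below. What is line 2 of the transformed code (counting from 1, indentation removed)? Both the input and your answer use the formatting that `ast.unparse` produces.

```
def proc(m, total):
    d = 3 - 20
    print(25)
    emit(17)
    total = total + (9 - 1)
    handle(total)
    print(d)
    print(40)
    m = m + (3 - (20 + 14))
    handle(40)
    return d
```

d = -17

Transformed code:
def proc(m, total):
    d = -17
    print(25)
    emit(17)
    total = total + 8
    handle(total)
    print(d)
    print(40)
    m = m + -31
    handle(40)
    return d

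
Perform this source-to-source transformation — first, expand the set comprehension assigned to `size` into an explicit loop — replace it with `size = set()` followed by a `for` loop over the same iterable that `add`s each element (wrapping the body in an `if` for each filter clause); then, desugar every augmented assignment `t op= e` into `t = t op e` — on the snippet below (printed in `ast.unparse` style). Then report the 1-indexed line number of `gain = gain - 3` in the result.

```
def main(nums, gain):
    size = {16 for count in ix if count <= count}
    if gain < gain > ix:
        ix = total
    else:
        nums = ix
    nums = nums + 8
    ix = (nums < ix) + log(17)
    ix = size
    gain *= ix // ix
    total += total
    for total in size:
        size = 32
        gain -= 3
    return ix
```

Transformed code:
def main(nums, gain):
    size = set()
    for count in ix:
        if count <= count:
            size.add(16)
    if gain < gain > ix:
        ix = total
    else:
        nums = ix
    nums = nums + 8
    ix = (nums < ix) + log(17)
    ix = size
    gain = gain * (ix // ix)
    total = total + total
    for total in size:
        size = 32
        gain = gain - 3
    return ix

17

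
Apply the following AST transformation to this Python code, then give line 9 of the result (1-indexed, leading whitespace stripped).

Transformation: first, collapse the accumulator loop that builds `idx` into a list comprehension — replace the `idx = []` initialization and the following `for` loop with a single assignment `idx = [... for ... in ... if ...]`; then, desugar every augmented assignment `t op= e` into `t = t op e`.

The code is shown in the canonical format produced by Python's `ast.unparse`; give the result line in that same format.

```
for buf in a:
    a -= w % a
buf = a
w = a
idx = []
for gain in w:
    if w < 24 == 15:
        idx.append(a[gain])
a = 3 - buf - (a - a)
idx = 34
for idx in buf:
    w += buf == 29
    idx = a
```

Transformed code:
for buf in a:
    a = a - w % a
buf = a
w = a
idx = [a[gain] for gain in w if w < 24 == 15]
a = 3 - buf - (a - a)
idx = 34
for idx in buf:
    w = w + (buf == 29)
    idx = a

w = w + (buf == 29)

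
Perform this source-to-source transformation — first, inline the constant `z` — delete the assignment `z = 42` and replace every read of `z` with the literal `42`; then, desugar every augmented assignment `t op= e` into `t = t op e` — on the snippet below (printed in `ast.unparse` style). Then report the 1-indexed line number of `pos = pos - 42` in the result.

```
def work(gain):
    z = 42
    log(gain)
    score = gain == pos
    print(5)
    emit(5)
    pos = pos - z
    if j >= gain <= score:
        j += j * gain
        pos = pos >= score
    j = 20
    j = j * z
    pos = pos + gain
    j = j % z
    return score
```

6

Transformed code:
def work(gain):
    log(gain)
    score = gain == pos
    print(5)
    emit(5)
    pos = pos - 42
    if j >= gain <= score:
        j = j + j * gain
        pos = pos >= score
    j = 20
    j = j * 42
    pos = pos + gain
    j = j % 42
    return score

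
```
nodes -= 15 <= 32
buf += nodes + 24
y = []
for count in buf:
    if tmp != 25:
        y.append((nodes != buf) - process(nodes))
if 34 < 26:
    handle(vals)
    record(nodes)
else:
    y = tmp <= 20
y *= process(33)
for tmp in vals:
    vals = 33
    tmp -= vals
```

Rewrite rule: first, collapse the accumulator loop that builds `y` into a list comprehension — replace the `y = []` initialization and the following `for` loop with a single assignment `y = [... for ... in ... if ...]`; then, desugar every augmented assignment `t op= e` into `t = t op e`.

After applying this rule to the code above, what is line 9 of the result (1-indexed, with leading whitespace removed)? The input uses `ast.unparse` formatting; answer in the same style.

Transformed code:
nodes = nodes - (15 <= 32)
buf = buf + (nodes + 24)
y = [(nodes != buf) - process(nodes) for count in buf if tmp != 25]
if 34 < 26:
    handle(vals)
    record(nodes)
else:
    y = tmp <= 20
y = y * process(33)
for tmp in vals:
    vals = 33
    tmp = tmp - vals

y = y * process(33)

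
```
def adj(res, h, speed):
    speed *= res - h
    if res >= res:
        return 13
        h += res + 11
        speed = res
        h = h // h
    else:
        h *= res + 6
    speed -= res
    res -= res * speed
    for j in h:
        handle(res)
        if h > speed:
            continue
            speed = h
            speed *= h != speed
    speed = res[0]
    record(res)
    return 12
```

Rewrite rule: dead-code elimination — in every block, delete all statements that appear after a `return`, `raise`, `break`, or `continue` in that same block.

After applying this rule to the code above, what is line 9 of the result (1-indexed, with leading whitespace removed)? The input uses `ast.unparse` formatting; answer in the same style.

Transformed code:
def adj(res, h, speed):
    speed *= res - h
    if res >= res:
        return 13
    else:
        h *= res + 6
    speed -= res
    res -= res * speed
    for j in h:
        handle(res)
        if h > speed:
            continue
    speed = res[0]
    record(res)
    return 12

for j in h:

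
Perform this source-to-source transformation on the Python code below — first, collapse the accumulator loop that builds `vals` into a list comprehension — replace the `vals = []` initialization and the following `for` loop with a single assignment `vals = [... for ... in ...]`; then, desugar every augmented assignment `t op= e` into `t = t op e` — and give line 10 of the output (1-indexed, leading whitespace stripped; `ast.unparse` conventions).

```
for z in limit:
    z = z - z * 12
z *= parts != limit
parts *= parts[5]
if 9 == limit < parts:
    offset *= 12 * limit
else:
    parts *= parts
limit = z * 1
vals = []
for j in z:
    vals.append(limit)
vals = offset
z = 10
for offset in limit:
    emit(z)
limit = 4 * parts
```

vals = [limit for j in z]

Transformed code:
for z in limit:
    z = z - z * 12
z = z * (parts != limit)
parts = parts * parts[5]
if 9 == limit < parts:
    offset = offset * (12 * limit)
else:
    parts = parts * parts
limit = z * 1
vals = [limit for j in z]
vals = offset
z = 10
for offset in limit:
    emit(z)
limit = 4 * parts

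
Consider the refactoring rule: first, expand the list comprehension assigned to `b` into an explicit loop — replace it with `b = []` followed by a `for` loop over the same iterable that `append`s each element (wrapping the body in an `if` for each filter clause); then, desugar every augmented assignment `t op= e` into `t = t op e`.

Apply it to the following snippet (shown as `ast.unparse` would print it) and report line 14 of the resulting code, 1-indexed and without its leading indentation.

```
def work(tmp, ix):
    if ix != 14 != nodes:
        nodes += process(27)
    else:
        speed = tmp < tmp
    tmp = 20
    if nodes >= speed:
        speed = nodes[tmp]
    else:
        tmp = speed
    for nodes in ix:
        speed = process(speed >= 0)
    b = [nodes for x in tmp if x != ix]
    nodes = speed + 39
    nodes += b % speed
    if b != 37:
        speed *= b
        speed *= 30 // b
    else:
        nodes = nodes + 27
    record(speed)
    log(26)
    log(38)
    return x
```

for x in tmp:

Transformed code:
def work(tmp, ix):
    if ix != 14 != nodes:
        nodes = nodes + process(27)
    else:
        speed = tmp < tmp
    tmp = 20
    if nodes >= speed:
        speed = nodes[tmp]
    else:
        tmp = speed
    for nodes in ix:
        speed = process(speed >= 0)
    b = []
    for x in tmp:
        if x != ix:
            b.append(nodes)
    nodes = speed + 39
    nodes = nodes + b % speed
    if b != 37:
        speed = speed * b
        speed = speed * (30 // b)
    else:
        nodes = nodes + 27
    record(speed)
    log(26)
    log(38)
    return x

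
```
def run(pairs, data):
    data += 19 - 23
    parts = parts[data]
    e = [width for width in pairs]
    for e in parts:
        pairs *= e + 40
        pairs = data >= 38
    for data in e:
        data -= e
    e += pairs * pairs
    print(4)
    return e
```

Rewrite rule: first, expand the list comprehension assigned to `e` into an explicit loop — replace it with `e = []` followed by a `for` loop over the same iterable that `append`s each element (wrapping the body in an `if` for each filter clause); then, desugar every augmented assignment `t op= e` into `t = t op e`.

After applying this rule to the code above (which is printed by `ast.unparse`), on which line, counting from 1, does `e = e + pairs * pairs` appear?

Transformed code:
def run(pairs, data):
    data = data + (19 - 23)
    parts = parts[data]
    e = []
    for width in pairs:
        e.append(width)
    for e in parts:
        pairs = pairs * (e + 40)
        pairs = data >= 38
    for data in e:
        data = data - e
    e = e + pairs * pairs
    print(4)
    return e

12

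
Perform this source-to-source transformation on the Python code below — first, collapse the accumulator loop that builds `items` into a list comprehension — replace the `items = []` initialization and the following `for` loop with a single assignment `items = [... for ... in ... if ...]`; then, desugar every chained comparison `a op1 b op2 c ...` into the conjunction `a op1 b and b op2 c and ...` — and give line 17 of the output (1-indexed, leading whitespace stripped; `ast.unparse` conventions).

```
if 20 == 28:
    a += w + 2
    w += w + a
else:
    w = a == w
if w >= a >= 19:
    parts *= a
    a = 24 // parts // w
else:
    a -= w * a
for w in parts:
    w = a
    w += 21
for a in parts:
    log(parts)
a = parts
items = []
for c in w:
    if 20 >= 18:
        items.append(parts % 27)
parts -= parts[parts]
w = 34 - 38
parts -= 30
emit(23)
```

Transformed code:
if 20 == 28:
    a += w + 2
    w += w + a
else:
    w = a == w
if w >= a and a >= 19:
    parts *= a
    a = 24 // parts // w
else:
    a -= w * a
for w in parts:
    w = a
    w += 21
for a in parts:
    log(parts)
a = parts
items = [parts % 27 for c in w if 20 >= 18]
parts -= parts[parts]
w = 34 - 38
parts -= 30
emit(23)

items = [parts % 27 for c in w if 20 >= 18]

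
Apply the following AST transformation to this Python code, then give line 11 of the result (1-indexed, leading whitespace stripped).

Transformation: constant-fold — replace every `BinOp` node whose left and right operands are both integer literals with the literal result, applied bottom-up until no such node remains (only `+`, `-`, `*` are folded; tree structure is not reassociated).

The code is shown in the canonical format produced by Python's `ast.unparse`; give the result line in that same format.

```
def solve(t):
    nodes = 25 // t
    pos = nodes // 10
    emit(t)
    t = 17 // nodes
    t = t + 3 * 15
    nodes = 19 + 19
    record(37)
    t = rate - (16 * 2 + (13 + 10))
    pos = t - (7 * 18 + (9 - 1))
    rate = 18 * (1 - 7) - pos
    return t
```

rate = -108 - pos

Transformed code:
def solve(t):
    nodes = 25 // t
    pos = nodes // 10
    emit(t)
    t = 17 // nodes
    t = t + 45
    nodes = 38
    record(37)
    t = rate - 55
    pos = t - 134
    rate = -108 - pos
    return t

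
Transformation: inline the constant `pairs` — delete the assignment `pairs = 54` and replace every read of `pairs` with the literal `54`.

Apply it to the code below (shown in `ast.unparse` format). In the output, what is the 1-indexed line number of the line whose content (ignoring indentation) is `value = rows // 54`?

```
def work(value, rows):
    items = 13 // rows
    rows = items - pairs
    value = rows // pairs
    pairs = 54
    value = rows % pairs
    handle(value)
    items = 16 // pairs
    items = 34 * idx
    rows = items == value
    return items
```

Transformed code:
def work(value, rows):
    items = 13 // rows
    rows = items - 54
    value = rows // 54
    value = rows % 54
    handle(value)
    items = 16 // 54
    items = 34 * idx
    rows = items == value
    return items

4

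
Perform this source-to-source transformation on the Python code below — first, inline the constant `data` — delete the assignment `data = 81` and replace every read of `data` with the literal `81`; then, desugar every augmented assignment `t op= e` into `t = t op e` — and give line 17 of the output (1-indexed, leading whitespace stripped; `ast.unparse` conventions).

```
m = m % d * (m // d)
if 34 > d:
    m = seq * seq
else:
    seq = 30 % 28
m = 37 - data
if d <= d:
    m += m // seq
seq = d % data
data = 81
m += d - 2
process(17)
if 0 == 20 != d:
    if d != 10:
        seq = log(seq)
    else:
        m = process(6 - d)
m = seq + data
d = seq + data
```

m = seq + 81

Transformed code:
m = m % d * (m // d)
if 34 > d:
    m = seq * seq
else:
    seq = 30 % 28
m = 37 - 81
if d <= d:
    m = m + m // seq
seq = d % 81
m = m + (d - 2)
process(17)
if 0 == 20 != d:
    if d != 10:
        seq = log(seq)
    else:
        m = process(6 - d)
m = seq + 81
d = seq + 81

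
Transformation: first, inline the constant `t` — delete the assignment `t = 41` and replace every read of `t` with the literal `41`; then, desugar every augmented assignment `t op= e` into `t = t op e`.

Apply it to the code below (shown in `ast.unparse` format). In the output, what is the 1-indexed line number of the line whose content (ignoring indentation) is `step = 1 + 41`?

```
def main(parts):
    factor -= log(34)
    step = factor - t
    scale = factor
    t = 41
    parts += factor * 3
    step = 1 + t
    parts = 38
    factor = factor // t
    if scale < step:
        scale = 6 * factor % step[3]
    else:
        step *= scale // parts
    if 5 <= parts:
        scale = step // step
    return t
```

Transformed code:
def main(parts):
    factor = factor - log(34)
    step = factor - 41
    scale = factor
    parts = parts + factor * 3
    step = 1 + 41
    parts = 38
    factor = factor // 41
    if scale < step:
        scale = 6 * factor % step[3]
    else:
        step = step * (scale // parts)
    if 5 <= parts:
        scale = step // step
    return 41

6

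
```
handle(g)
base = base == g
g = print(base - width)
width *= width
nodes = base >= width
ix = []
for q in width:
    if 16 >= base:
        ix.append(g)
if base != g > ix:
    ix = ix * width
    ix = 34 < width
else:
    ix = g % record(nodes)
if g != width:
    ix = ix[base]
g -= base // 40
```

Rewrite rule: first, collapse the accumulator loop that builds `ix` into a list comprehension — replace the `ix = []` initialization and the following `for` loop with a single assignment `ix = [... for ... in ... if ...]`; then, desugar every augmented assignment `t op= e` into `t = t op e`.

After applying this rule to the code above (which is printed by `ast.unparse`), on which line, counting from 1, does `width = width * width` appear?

Transformed code:
handle(g)
base = base == g
g = print(base - width)
width = width * width
nodes = base >= width
ix = [g for q in width if 16 >= base]
if base != g > ix:
    ix = ix * width
    ix = 34 < width
else:
    ix = g % record(nodes)
if g != width:
    ix = ix[base]
g = g - base // 40

4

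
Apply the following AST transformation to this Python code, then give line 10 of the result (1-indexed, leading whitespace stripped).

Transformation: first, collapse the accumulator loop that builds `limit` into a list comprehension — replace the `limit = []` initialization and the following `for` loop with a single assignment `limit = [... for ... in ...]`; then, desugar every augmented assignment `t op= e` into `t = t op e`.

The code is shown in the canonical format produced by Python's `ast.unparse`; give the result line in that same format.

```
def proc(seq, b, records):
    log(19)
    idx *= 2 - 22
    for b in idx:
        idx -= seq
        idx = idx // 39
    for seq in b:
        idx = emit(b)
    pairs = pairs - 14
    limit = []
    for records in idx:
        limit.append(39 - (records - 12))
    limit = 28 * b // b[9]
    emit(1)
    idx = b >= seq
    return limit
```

limit = [39 - (records - 12) for records in idx]

Transformed code:
def proc(seq, b, records):
    log(19)
    idx = idx * (2 - 22)
    for b in idx:
        idx = idx - seq
        idx = idx // 39
    for seq in b:
        idx = emit(b)
    pairs = pairs - 14
    limit = [39 - (records - 12) for records in idx]
    limit = 28 * b // b[9]
    emit(1)
    idx = b >= seq
    return limit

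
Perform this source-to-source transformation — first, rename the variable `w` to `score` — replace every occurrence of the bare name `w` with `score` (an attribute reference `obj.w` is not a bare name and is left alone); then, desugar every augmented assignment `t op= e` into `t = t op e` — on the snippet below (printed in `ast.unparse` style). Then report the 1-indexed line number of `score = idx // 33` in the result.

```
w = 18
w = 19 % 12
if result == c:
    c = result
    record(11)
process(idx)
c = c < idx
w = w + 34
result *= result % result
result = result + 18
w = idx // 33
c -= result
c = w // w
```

Transformed code:
score = 18
score = 19 % 12
if result == c:
    c = result
    record(11)
process(idx)
c = c < idx
score = score + 34
result = result * (result % result)
result = result + 18
score = idx // 33
c = c - result
c = score // score

11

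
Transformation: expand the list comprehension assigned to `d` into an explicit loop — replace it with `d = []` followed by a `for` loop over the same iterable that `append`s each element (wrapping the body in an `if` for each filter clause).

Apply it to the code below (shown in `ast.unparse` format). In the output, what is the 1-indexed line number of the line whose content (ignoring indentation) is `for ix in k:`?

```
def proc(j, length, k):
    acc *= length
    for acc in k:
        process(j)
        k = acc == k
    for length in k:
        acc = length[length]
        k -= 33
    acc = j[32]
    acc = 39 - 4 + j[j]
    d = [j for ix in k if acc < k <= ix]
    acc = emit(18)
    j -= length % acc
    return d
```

Transformed code:
def proc(j, length, k):
    acc *= length
    for acc in k:
        process(j)
        k = acc == k
    for length in k:
        acc = length[length]
        k -= 33
    acc = j[32]
    acc = 39 - 4 + j[j]
    d = []
    for ix in k:
        if acc < k <= ix:
            d.append(j)
    acc = emit(18)
    j -= length % acc
    return d

12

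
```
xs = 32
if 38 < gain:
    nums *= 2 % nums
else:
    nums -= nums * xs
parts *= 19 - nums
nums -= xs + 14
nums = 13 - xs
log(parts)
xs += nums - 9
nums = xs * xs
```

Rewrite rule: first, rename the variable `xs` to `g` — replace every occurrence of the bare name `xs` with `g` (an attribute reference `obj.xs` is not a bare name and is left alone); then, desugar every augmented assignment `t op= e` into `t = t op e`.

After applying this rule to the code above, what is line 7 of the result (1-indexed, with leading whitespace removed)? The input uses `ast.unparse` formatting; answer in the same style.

nums = nums - (g + 14)

Transformed code:
g = 32
if 38 < gain:
    nums = nums * (2 % nums)
else:
    nums = nums - nums * g
parts = parts * (19 - nums)
nums = nums - (g + 14)
nums = 13 - g
log(parts)
g = g + (nums - 9)
nums = g * g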